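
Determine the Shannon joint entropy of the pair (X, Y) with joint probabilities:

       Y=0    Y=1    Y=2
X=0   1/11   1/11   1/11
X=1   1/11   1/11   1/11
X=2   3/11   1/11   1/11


H(X,Y) = -Σ p(x,y) log₂ p(x,y)
  p(0,0)=1/11: -0.0909 × log₂(0.0909) = 0.3145
  p(0,1)=1/11: -0.0909 × log₂(0.0909) = 0.3145
  p(0,2)=1/11: -0.0909 × log₂(0.0909) = 0.3145
  p(1,0)=1/11: -0.0909 × log₂(0.0909) = 0.3145
  p(1,1)=1/11: -0.0909 × log₂(0.0909) = 0.3145
  p(1,2)=1/11: -0.0909 × log₂(0.0909) = 0.3145
  p(2,0)=3/11: -0.2727 × log₂(0.2727) = 0.5112
  p(2,1)=1/11: -0.0909 × log₂(0.0909) = 0.3145
  p(2,2)=1/11: -0.0909 × log₂(0.0909) = 0.3145
H(X,Y) = 3.0272 bits


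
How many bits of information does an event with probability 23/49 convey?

Information content I(x) = -log₂(p(x))
I = -log₂(23/49) = -log₂(0.4694)
I = 1.0911 bits


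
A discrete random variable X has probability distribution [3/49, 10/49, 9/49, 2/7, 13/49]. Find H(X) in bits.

H(X) = -Σ p(x) log₂ p(x)
  -3/49 × log₂(3/49) = 0.2467
  -10/49 × log₂(10/49) = 0.4679
  -9/49 × log₂(9/49) = 0.4490
  -2/7 × log₂(2/7) = 0.5164
  -13/49 × log₂(13/49) = 0.5079
H(X) = 2.1879 bits


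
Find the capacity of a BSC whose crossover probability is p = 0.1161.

For BSC with error probability p:
C = 1 - H(p) where H(p) is binary entropy
H(0.1161) = -0.1161 × log₂(0.1161) - 0.8839 × log₂(0.8839)
H(p) = 0.5180
C = 1 - 0.5180 = 0.4820 bits/use


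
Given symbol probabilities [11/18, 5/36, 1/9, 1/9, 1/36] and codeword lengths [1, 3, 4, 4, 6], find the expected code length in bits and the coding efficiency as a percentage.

Average length L = Σ p_i × l_i = 2.0833 bits
Entropy H = 1.6778 bits
Efficiency η = H/L × 100% = 80.53%


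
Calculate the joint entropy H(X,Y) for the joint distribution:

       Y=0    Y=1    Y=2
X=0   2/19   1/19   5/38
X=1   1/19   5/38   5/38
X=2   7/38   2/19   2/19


H(X,Y) = -Σ p(x,y) log₂ p(x,y)
  p(0,0)=2/19: -0.1053 × log₂(0.1053) = 0.3419
  p(0,1)=1/19: -0.0526 × log₂(0.0526) = 0.2236
  p(0,2)=5/38: -0.1316 × log₂(0.1316) = 0.3850
  p(1,0)=1/19: -0.0526 × log₂(0.0526) = 0.2236
  p(1,1)=5/38: -0.1316 × log₂(0.1316) = 0.3850
  p(1,2)=5/38: -0.1316 × log₂(0.1316) = 0.3850
  p(2,0)=7/38: -0.1842 × log₂(0.1842) = 0.4496
  p(2,1)=2/19: -0.1053 × log₂(0.1053) = 0.3419
  p(2,2)=2/19: -0.1053 × log₂(0.1053) = 0.3419
H(X,Y) = 3.0774 bits


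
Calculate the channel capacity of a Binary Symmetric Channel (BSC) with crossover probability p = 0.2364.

For BSC with error probability p:
C = 1 - H(p) where H(p) is binary entropy
H(0.2364) = -0.2364 × log₂(0.2364) - 0.7636 × log₂(0.7636)
H(p) = 0.7890
C = 1 - 0.7890 = 0.2110 bits/use


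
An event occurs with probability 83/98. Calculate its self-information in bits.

Information content I(x) = -log₂(p(x))
I = -log₂(83/98) = -log₂(0.8469)
I = 0.2397 bits


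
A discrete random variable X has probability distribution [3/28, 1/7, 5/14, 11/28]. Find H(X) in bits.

H(X) = -Σ p(x) log₂ p(x)
  -3/28 × log₂(3/28) = 0.3453
  -1/7 × log₂(1/7) = 0.4011
  -5/14 × log₂(5/14) = 0.5305
  -11/28 × log₂(11/28) = 0.5295
H(X) = 1.8064 bits


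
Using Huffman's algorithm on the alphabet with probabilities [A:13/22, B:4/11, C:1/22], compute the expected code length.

Huffman tree construction:
Combine smallest probabilities repeatedly
Resulting codes:
  A: 1 (length 1)
  B: 01 (length 2)
  C: 00 (length 2)
Average length = Σ p(s) × length(s) = 1.4091 bits


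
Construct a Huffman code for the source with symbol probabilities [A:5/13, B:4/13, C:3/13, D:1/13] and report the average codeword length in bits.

Huffman tree construction:
Combine smallest probabilities repeatedly
Resulting codes:
  A: 0 (length 1)
  B: 10 (length 2)
  C: 111 (length 3)
  D: 110 (length 3)
Average length = Σ p(s) × length(s) = 1.9231 bits


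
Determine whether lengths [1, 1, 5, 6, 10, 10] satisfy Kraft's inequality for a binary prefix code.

Kraft inequality: Σ 2^(-l_i) ≤ 1 for prefix-free code
Calculating: 2^(-1) + 2^(-1) + 2^(-5) + 2^(-6) + 2^(-10) + 2^(-10)
= 0.5 + 0.5 + 0.03125 + 0.015625 + 0.0009765625 + 0.0009765625
= 1.0488
Since 1.0488 > 1, prefix-free code does not exist


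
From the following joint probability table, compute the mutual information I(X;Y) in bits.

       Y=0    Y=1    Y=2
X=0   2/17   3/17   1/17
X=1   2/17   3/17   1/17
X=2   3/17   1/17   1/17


H(X) = 1.5799, H(Y) = 1.4958, H(X,Y) = 3.0131
I(X;Y) = H(X) + H(Y) - H(X,Y) = 0.0626 bits


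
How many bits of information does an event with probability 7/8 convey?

Information content I(x) = -log₂(p(x))
I = -log₂(7/8) = -log₂(0.8750)
I = 0.1926 bits


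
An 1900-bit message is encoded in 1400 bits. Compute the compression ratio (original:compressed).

Compression ratio = Original / Compressed
= 1900 / 1400 = 1.36:1


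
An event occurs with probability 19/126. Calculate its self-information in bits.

Information content I(x) = -log₂(p(x))
I = -log₂(19/126) = -log₂(0.1508)
I = 2.7294 bits


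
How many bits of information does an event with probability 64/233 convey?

Information content I(x) = -log₂(p(x))
I = -log₂(64/233) = -log₂(0.2747)
I = 1.8642 bits


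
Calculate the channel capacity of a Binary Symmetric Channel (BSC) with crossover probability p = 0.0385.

For BSC with error probability p:
C = 1 - H(p) where H(p) is binary entropy
H(0.0385) = -0.0385 × log₂(0.0385) - 0.9615 × log₂(0.9615)
H(p) = 0.2354
C = 1 - 0.2354 = 0.7646 bits/use


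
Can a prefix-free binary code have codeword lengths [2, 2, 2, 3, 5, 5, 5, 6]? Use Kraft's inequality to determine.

Kraft inequality: Σ 2^(-l_i) ≤ 1 for prefix-free code
Calculating: 2^(-2) + 2^(-2) + 2^(-2) + 2^(-3) + 2^(-5) + 2^(-5) + 2^(-5) + 2^(-6)
= 0.25 + 0.25 + 0.25 + 0.125 + 0.03125 + 0.03125 + 0.03125 + 0.015625
= 0.9844
Since 0.9844 ≤ 1, prefix-free code exists


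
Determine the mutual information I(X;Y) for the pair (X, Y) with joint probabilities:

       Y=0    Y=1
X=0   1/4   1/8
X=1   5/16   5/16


H(X) = 0.9544, H(Y) = 0.9887, H(X,Y) = 1.9238
I(X;Y) = H(X) + H(Y) - H(X,Y) = 0.0193 bits


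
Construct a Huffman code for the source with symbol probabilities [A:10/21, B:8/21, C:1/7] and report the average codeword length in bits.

Huffman tree construction:
Combine smallest probabilities repeatedly
Resulting codes:
  A: 0 (length 1)
  B: 11 (length 2)
  C: 10 (length 2)
Average length = Σ p(s) × length(s) = 1.5238 bits


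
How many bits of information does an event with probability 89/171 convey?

Information content I(x) = -log₂(p(x))
I = -log₂(89/171) = -log₂(0.5205)
I = 0.9421 bits


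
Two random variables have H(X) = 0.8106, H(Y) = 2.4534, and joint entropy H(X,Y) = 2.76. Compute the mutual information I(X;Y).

I(X;Y) = H(X) + H(Y) - H(X,Y)
I(X;Y) = 0.8106 + 2.4534 - 2.76 = 0.504 bits


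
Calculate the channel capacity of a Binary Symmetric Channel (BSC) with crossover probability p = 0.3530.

For BSC with error probability p:
C = 1 - H(p) where H(p) is binary entropy
H(0.3530) = -0.3530 × log₂(0.3530) - 0.6470 × log₂(0.6470)
H(p) = 0.9367
C = 1 - 0.9367 = 0.0633 bits/use


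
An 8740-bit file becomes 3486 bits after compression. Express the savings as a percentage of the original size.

Space savings = (1 - Compressed/Original) × 100%
= (1 - 3486/8740) × 100%
= 60.11%


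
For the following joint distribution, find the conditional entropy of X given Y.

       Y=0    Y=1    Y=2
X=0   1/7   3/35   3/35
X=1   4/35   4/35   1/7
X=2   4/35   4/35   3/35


H(X|Y) = Σ_y p(y) H(X|Y=y)
  p(Y=0) = 13/35, H(X|Y=0) = 1.5766
  p(Y=1) = 11/35, H(X|Y=1) = 1.5726
  p(Y=2) = 11/35, H(X|Y=2) = 1.5395
H(X|Y) = 0.3714×1.5766 + 0.3143×1.5726 + 0.3143×1.5395 = 1.5637 bits


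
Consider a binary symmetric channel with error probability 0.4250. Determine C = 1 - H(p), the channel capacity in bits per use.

For BSC with error probability p:
C = 1 - H(p) where H(p) is binary entropy
H(0.4250) = -0.4250 × log₂(0.4250) - 0.5750 × log₂(0.5750)
H(p) = 0.9837
C = 1 - 0.9837 = 0.0163 bits/use


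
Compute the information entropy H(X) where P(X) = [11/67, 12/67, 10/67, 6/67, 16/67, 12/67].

H(X) = -Σ p(x) log₂ p(x)
  -11/67 × log₂(11/67) = 0.4280
  -12/67 × log₂(12/67) = 0.4444
  -10/67 × log₂(10/67) = 0.4096
  -6/67 × log₂(6/67) = 0.3117
  -16/67 × log₂(16/67) = 0.4934
  -12/67 × log₂(12/67) = 0.4444
H(X) = 2.5314 bits


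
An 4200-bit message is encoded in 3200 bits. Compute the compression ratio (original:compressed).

Compression ratio = Original / Compressed
= 4200 / 3200 = 1.31:1


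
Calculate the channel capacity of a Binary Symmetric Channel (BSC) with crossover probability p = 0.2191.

For BSC with error probability p:
C = 1 - H(p) where H(p) is binary entropy
H(0.2191) = -0.2191 × log₂(0.2191) - 0.7809 × log₂(0.7809)
H(p) = 0.7585
C = 1 - 0.7585 = 0.2415 bits/use


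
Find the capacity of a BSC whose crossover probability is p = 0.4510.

For BSC with error probability p:
C = 1 - H(p) where H(p) is binary entropy
H(0.4510) = -0.4510 × log₂(0.4510) - 0.5490 × log₂(0.5490)
H(p) = 0.9931
C = 1 - 0.9931 = 0.0069 bits/use


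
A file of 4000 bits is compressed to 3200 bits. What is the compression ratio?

Compression ratio = Original / Compressed
= 4000 / 3200 = 1.25:1


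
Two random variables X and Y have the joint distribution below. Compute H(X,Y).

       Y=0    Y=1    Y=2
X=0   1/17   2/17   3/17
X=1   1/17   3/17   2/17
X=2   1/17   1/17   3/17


H(X,Y) = -Σ p(x,y) log₂ p(x,y)
  p(0,0)=1/17: -0.0588 × log₂(0.0588) = 0.2404
  p(0,1)=2/17: -0.1176 × log₂(0.1176) = 0.3632
  p(0,2)=3/17: -0.1765 × log₂(0.1765) = 0.4416
  p(1,0)=1/17: -0.0588 × log₂(0.0588) = 0.2404
  p(1,1)=3/17: -0.1765 × log₂(0.1765) = 0.4416
  p(1,2)=2/17: -0.1176 × log₂(0.1176) = 0.3632
  p(2,0)=1/17: -0.0588 × log₂(0.0588) = 0.2404
  p(2,1)=1/17: -0.0588 × log₂(0.0588) = 0.2404
  p(2,2)=3/17: -0.1765 × log₂(0.1765) = 0.4416
H(X,Y) = 3.0131 bits


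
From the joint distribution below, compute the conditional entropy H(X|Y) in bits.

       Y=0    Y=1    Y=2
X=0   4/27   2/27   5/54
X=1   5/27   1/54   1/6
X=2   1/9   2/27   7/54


H(X|Y) = Σ_y p(y) H(X|Y=y)
  p(Y=0) = 4/9, H(X|Y=0) = 1.5546
  p(Y=1) = 1/6, H(X|Y=1) = 1.3921
  p(Y=2) = 7/18, H(X|Y=2) = 1.5452
H(X|Y) = 0.4444×1.5546 + 0.1667×1.3921 + 0.3889×1.5452 = 1.5238 bits


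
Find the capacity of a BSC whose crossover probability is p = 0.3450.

For BSC with error probability p:
C = 1 - H(p) where H(p) is binary entropy
H(0.3450) = -0.3450 × log₂(0.3450) - 0.6550 × log₂(0.6550)
H(p) = 0.9295
C = 1 - 0.9295 = 0.0705 bits/use


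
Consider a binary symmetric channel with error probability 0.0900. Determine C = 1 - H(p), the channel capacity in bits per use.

For BSC with error probability p:
C = 1 - H(p) where H(p) is binary entropy
H(0.0900) = -0.0900 × log₂(0.0900) - 0.9100 × log₂(0.9100)
H(p) = 0.4365
C = 1 - 0.4365 = 0.5635 bits/use


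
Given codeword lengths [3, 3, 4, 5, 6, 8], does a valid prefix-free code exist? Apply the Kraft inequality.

Kraft inequality: Σ 2^(-l_i) ≤ 1 for prefix-free code
Calculating: 2^(-3) + 2^(-3) + 2^(-4) + 2^(-5) + 2^(-6) + 2^(-8)
= 0.125 + 0.125 + 0.0625 + 0.03125 + 0.015625 + 0.00390625
= 0.3633
Since 0.3633 ≤ 1, prefix-free code exists


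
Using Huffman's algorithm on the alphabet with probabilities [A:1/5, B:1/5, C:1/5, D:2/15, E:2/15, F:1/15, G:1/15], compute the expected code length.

Huffman tree construction:
Combine smallest probabilities repeatedly
Resulting codes:
  A: 111 (length 3)
  B: 00 (length 2)
  C: 01 (length 2)
  D: 100 (length 3)
  E: 101 (length 3)
  F: 1100 (length 4)
  G: 1101 (length 4)
Average length = Σ p(s) × length(s) = 2.7333 bits


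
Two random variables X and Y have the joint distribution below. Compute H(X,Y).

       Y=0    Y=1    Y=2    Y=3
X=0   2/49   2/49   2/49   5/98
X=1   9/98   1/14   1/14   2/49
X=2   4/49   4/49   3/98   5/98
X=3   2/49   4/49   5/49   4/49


H(X,Y) = -Σ p(x,y) log₂ p(x,y)
  p(0,0)=2/49: -0.0408 × log₂(0.0408) = 0.1884
  p(0,1)=2/49: -0.0408 × log₂(0.0408) = 0.1884
  p(0,2)=2/49: -0.0408 × log₂(0.0408) = 0.1884
  p(0,3)=5/98: -0.0510 × log₂(0.0510) = 0.2190
  p(1,0)=9/98: -0.0918 × log₂(0.0918) = 0.3164
  p(1,1)=1/14: -0.0714 × log₂(0.0714) = 0.2720
  p(1,2)=1/14: -0.0714 × log₂(0.0714) = 0.2720
  p(1,3)=2/49: -0.0408 × log₂(0.0408) = 0.1884
  p(2,0)=4/49: -0.0816 × log₂(0.0816) = 0.2951
  p(2,1)=4/49: -0.0816 × log₂(0.0816) = 0.2951
  p(2,2)=3/98: -0.0306 × log₂(0.0306) = 0.1540
  p(2,3)=5/98: -0.0510 × log₂(0.0510) = 0.2190
  p(3,0)=2/49: -0.0408 × log₂(0.0408) = 0.1884
  p(3,1)=4/49: -0.0816 × log₂(0.0816) = 0.2951
  p(3,2)=5/49: -0.1020 × log₂(0.1020) = 0.3360
  p(3,3)=4/49: -0.0816 × log₂(0.0816) = 0.2951
H(X,Y) = 3.9104 bits


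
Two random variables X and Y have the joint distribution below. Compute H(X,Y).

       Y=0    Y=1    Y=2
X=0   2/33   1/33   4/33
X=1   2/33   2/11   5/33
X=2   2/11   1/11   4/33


H(X,Y) = -Σ p(x,y) log₂ p(x,y)
  p(0,0)=2/33: -0.0606 × log₂(0.0606) = 0.2451
  p(0,1)=1/33: -0.0303 × log₂(0.0303) = 0.1529
  p(0,2)=4/33: -0.1212 × log₂(0.1212) = 0.3690
  p(1,0)=2/33: -0.0606 × log₂(0.0606) = 0.2451
  p(1,1)=2/11: -0.1818 × log₂(0.1818) = 0.4472
  p(1,2)=5/33: -0.1515 × log₂(0.1515) = 0.4125
  p(2,0)=2/11: -0.1818 × log₂(0.1818) = 0.4472
  p(2,1)=1/11: -0.0909 × log₂(0.0909) = 0.3145
  p(2,2)=4/33: -0.1212 × log₂(0.1212) = 0.3690
H(X,Y) = 3.0025 bits


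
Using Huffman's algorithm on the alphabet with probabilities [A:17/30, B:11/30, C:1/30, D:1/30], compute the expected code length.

Huffman tree construction:
Combine smallest probabilities repeatedly
Resulting codes:
  A: 1 (length 1)
  B: 01 (length 2)
  C: 000 (length 3)
  D: 001 (length 3)
Average length = Σ p(s) × length(s) = 1.5000 bits


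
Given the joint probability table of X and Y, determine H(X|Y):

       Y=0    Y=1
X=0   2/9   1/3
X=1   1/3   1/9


H(X|Y) = Σ_y p(y) H(X|Y=y)
  p(Y=0) = 5/9, H(X|Y=0) = 0.9710
  p(Y=1) = 4/9, H(X|Y=1) = 0.8113
H(X|Y) = 0.5556×0.9710 + 0.4444×0.8113 = 0.9000 bits


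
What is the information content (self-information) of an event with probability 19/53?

Information content I(x) = -log₂(p(x))
I = -log₂(19/53) = -log₂(0.3585)
I = 1.4800 bits


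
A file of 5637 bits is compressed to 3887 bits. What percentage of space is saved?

Space savings = (1 - Compressed/Original) × 100%
= (1 - 3887/5637) × 100%
= 31.04%


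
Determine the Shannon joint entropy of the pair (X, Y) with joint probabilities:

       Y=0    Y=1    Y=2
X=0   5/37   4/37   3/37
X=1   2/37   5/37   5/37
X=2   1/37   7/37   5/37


H(X,Y) = -Σ p(x,y) log₂ p(x,y)
  p(0,0)=5/37: -0.1351 × log₂(0.1351) = 0.3902
  p(0,1)=4/37: -0.1081 × log₂(0.1081) = 0.3470
  p(0,2)=3/37: -0.0811 × log₂(0.0811) = 0.2939
  p(1,0)=2/37: -0.0541 × log₂(0.0541) = 0.2275
  p(1,1)=5/37: -0.1351 × log₂(0.1351) = 0.3902
  p(1,2)=5/37: -0.1351 × log₂(0.1351) = 0.3902
  p(2,0)=1/37: -0.0270 × log₂(0.0270) = 0.1408
  p(2,1)=7/37: -0.1892 × log₂(0.1892) = 0.4545
  p(2,2)=5/37: -0.1351 × log₂(0.1351) = 0.3902
H(X,Y) = 3.0245 bits


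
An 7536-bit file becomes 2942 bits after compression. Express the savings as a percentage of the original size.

Space savings = (1 - Compressed/Original) × 100%
= (1 - 2942/7536) × 100%
= 60.96%


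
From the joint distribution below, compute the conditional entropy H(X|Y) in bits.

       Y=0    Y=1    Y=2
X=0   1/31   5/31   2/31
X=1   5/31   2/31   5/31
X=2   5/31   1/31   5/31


H(X|Y) = Σ_y p(y) H(X|Y=y)
  p(Y=0) = 11/31, H(X|Y=0) = 1.3486
  p(Y=1) = 8/31, H(X|Y=1) = 1.2988
  p(Y=2) = 12/31, H(X|Y=2) = 1.4834
H(X|Y) = 0.3548×1.3486 + 0.2581×1.2988 + 0.3871×1.4834 = 1.3879 bits


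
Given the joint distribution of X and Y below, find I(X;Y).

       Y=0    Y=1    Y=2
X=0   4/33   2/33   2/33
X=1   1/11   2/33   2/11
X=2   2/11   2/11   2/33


H(X) = 1.5487, H(Y) = 1.5734, H(X,Y) = 3.0055
I(X;Y) = H(X) + H(Y) - H(X,Y) = 0.1166 bits


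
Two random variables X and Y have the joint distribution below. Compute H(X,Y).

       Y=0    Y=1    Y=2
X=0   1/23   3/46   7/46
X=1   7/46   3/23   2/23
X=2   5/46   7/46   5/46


H(X,Y) = -Σ p(x,y) log₂ p(x,y)
  p(0,0)=1/23: -0.0435 × log₂(0.0435) = 0.1967
  p(0,1)=3/46: -0.0652 × log₂(0.0652) = 0.2569
  p(0,2)=7/46: -0.1522 × log₂(0.1522) = 0.4133
  p(1,0)=7/46: -0.1522 × log₂(0.1522) = 0.4133
  p(1,1)=3/23: -0.1304 × log₂(0.1304) = 0.3833
  p(1,2)=2/23: -0.0870 × log₂(0.0870) = 0.3064
  p(2,0)=5/46: -0.1087 × log₂(0.1087) = 0.3480
  p(2,1)=7/46: -0.1522 × log₂(0.1522) = 0.4133
  p(2,2)=5/46: -0.1087 × log₂(0.1087) = 0.3480
H(X,Y) = 3.0792 bits


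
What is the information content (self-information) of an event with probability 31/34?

Information content I(x) = -log₂(p(x))
I = -log₂(31/34) = -log₂(0.9118)
I = 0.1333 bits


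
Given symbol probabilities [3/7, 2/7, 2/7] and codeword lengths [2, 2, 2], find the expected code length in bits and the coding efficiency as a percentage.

Average length L = Σ p_i × l_i = 2.0000 bits
Entropy H = 1.5567 bits
Efficiency η = H/L × 100% = 77.83%


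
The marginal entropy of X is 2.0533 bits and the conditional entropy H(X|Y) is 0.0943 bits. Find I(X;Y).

I(X;Y) = H(X) - H(X|Y)
I(X;Y) = 2.0533 - 0.0943 = 1.959 bits


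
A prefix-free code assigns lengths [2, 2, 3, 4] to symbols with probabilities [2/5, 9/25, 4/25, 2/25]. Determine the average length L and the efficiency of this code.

Average length L = Σ p_i × l_i = 2.3200 bits
Entropy H = 1.7739 bits
Efficiency η = H/L × 100% = 76.46%


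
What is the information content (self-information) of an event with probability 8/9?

Information content I(x) = -log₂(p(x))
I = -log₂(8/9) = -log₂(0.8889)
I = 0.1699 bits


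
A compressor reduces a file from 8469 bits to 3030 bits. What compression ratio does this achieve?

Compression ratio = Original / Compressed
= 8469 / 3030 = 2.80:1


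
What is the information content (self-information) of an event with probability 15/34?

Information content I(x) = -log₂(p(x))
I = -log₂(15/34) = -log₂(0.4412)
I = 1.1806 bits


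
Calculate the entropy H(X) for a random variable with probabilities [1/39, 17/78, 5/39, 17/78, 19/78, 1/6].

H(X) = -Σ p(x) log₂ p(x)
  -1/39 × log₂(1/39) = 0.1355
  -17/78 × log₂(17/78) = 0.4790
  -5/39 × log₂(5/39) = 0.3799
  -17/78 × log₂(17/78) = 0.4790
  -19/78 × log₂(19/78) = 0.4963
  -1/6 × log₂(1/6) = 0.4308
H(X) = 2.4007 bits


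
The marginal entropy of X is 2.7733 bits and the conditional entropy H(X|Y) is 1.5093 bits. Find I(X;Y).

I(X;Y) = H(X) - H(X|Y)
I(X;Y) = 2.7733 - 1.5093 = 1.264 bits


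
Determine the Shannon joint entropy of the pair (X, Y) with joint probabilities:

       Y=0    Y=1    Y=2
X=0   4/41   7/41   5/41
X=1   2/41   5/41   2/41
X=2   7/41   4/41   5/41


H(X,Y) = -Σ p(x,y) log₂ p(x,y)
  p(0,0)=4/41: -0.0976 × log₂(0.0976) = 0.3276
  p(0,1)=7/41: -0.1707 × log₂(0.1707) = 0.4354
  p(0,2)=5/41: -0.1220 × log₂(0.1220) = 0.3702
  p(1,0)=2/41: -0.0488 × log₂(0.0488) = 0.2126
  p(1,1)=5/41: -0.1220 × log₂(0.1220) = 0.3702
  p(1,2)=2/41: -0.0488 × log₂(0.0488) = 0.2126
  p(2,0)=7/41: -0.1707 × log₂(0.1707) = 0.4354
  p(2,1)=4/41: -0.0976 × log₂(0.0976) = 0.3276
  p(2,2)=5/41: -0.1220 × log₂(0.1220) = 0.3702
H(X,Y) = 3.0617 bits


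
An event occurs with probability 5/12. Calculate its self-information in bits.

Information content I(x) = -log₂(p(x))
I = -log₂(5/12) = -log₂(0.4167)
I = 1.2630 bits


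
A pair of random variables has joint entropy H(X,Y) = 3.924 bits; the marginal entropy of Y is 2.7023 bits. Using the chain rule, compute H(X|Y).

Chain rule: H(X,Y) = H(X|Y) + H(Y)
H(X|Y) = H(X,Y) - H(Y) = 3.924 - 2.7023 = 1.2217 bits


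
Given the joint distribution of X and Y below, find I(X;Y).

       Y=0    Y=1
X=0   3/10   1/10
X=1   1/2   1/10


H(X) = 0.9710, H(Y) = 0.7219, H(X,Y) = 1.6855
I(X;Y) = H(X) + H(Y) - H(X,Y) = 0.0074 bits


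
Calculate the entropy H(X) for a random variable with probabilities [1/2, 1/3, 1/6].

H(X) = -Σ p(x) log₂ p(x)
  -1/2 × log₂(1/2) = 0.5000
  -1/3 × log₂(1/3) = 0.5283
  -1/6 × log₂(1/6) = 0.4308
H(X) = 1.4591 bits


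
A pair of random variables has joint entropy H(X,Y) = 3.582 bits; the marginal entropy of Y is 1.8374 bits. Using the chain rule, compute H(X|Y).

Chain rule: H(X,Y) = H(X|Y) + H(Y)
H(X|Y) = H(X,Y) - H(Y) = 3.582 - 1.8374 = 1.7446 bits


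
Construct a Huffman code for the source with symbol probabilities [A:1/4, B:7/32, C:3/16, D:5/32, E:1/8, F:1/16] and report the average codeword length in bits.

Huffman tree construction:
Combine smallest probabilities repeatedly
Resulting codes:
  A: 10 (length 2)
  B: 01 (length 2)
  C: 111 (length 3)
  D: 110 (length 3)
  E: 001 (length 3)
  F: 000 (length 3)
Average length = Σ p(s) × length(s) = 2.5312 bits


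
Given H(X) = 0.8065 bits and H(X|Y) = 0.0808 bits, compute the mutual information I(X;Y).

I(X;Y) = H(X) - H(X|Y)
I(X;Y) = 0.8065 - 0.0808 = 0.7257 bits


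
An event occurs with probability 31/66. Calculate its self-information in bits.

Information content I(x) = -log₂(p(x))
I = -log₂(31/66) = -log₂(0.4697)
I = 1.0902 bits


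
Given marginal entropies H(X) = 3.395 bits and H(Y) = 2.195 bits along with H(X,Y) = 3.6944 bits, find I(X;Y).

I(X;Y) = H(X) + H(Y) - H(X,Y)
I(X;Y) = 3.395 + 2.195 - 3.6944 = 1.8956 bits


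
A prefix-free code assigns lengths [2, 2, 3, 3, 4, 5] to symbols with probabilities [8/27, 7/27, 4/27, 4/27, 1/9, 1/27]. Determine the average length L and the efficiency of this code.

Average length L = Σ p_i × l_i = 2.6296 bits
Entropy H = 2.3695 bits
Efficiency η = H/L × 100% = 90.11%


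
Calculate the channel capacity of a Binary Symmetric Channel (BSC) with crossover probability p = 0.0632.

For BSC with error probability p:
C = 1 - H(p) where H(p) is binary entropy
H(0.0632) = -0.0632 × log₂(0.0632) - 0.9368 × log₂(0.9368)
H(p) = 0.3400
C = 1 - 0.3400 = 0.6600 bits/use


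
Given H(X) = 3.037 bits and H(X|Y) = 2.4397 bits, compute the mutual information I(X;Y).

I(X;Y) = H(X) - H(X|Y)
I(X;Y) = 3.037 - 2.4397 = 0.5973 bits


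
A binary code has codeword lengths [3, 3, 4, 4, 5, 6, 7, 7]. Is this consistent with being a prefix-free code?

Kraft inequality: Σ 2^(-l_i) ≤ 1 for prefix-free code
Calculating: 2^(-3) + 2^(-3) + 2^(-4) + 2^(-4) + 2^(-5) + 2^(-6) + 2^(-7) + 2^(-7)
= 0.125 + 0.125 + 0.0625 + 0.0625 + 0.03125 + 0.015625 + 0.0078125 + 0.0078125
= 0.4375
Since 0.4375 ≤ 1, prefix-free code exists


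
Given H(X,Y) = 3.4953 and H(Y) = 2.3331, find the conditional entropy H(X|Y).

Chain rule: H(X,Y) = H(X|Y) + H(Y)
H(X|Y) = H(X,Y) - H(Y) = 3.4953 - 2.3331 = 1.1622 bits


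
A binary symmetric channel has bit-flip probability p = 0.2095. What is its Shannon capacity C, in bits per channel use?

For BSC with error probability p:
C = 1 - H(p) where H(p) is binary entropy
H(0.2095) = -0.2095 × log₂(0.2095) - 0.7905 × log₂(0.7905)
H(p) = 0.7405
C = 1 - 0.7405 = 0.2595 bits/use


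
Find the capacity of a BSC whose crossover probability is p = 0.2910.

For BSC with error probability p:
C = 1 - H(p) where H(p) is binary entropy
H(0.2910) = -0.2910 × log₂(0.2910) - 0.7090 × log₂(0.7090)
H(p) = 0.8700
C = 1 - 0.8700 = 0.1300 bits/use


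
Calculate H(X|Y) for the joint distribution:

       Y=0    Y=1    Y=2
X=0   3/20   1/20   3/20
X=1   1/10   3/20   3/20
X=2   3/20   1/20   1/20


H(X|Y) = Σ_y p(y) H(X|Y=y)
  p(Y=0) = 2/5, H(X|Y=0) = 1.5613
  p(Y=1) = 1/4, H(X|Y=1) = 1.3710
  p(Y=2) = 7/20, H(X|Y=2) = 1.4488
H(X|Y) = 0.4000×1.5613 + 0.2500×1.3710 + 0.3500×1.4488 = 1.4743 bits


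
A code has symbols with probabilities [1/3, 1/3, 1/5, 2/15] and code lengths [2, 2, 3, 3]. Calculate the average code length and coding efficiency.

Average length L = Σ p_i × l_i = 2.3333 bits
Entropy H = 1.9086 bits
Efficiency η = H/L × 100% = 81.80%


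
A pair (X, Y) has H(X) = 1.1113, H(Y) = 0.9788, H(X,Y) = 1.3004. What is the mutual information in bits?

I(X;Y) = H(X) + H(Y) - H(X,Y)
I(X;Y) = 1.1113 + 0.9788 - 1.3004 = 0.7897 bits


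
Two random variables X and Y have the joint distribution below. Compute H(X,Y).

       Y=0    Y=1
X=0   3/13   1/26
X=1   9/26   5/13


H(X,Y) = -Σ p(x,y) log₂ p(x,y)
  p(0,0)=3/13: -0.2308 × log₂(0.2308) = 0.4882
  p(0,1)=1/26: -0.0385 × log₂(0.0385) = 0.1808
  p(1,0)=9/26: -0.3462 × log₂(0.3462) = 0.5298
  p(1,1)=5/13: -0.3846 × log₂(0.3846) = 0.5302
H(X,Y) = 1.7290 bits


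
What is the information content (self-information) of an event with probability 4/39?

Information content I(x) = -log₂(p(x))
I = -log₂(4/39) = -log₂(0.1026)
I = 3.2854 bits


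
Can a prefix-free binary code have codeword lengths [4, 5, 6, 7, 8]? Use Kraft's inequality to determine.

Kraft inequality: Σ 2^(-l_i) ≤ 1 for prefix-free code
Calculating: 2^(-4) + 2^(-5) + 2^(-6) + 2^(-7) + 2^(-8)
= 0.0625 + 0.03125 + 0.015625 + 0.0078125 + 0.00390625
= 0.1211
Since 0.1211 ≤ 1, prefix-free code exists


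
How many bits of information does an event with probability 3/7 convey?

Information content I(x) = -log₂(p(x))
I = -log₂(3/7) = -log₂(0.4286)
I = 1.2224 bits


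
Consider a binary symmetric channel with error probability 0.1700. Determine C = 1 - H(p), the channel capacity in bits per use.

For BSC with error probability p:
C = 1 - H(p) where H(p) is binary entropy
H(0.1700) = -0.1700 × log₂(0.1700) - 0.8300 × log₂(0.8300)
H(p) = 0.6577
C = 1 - 0.6577 = 0.3423 bits/use


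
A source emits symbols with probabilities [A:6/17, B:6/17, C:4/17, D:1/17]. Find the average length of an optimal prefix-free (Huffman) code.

Huffman tree construction:
Combine smallest probabilities repeatedly
Resulting codes:
  A: 11 (length 2)
  B: 0 (length 1)
  C: 101 (length 3)
  D: 100 (length 3)
Average length = Σ p(s) × length(s) = 1.9412 bits


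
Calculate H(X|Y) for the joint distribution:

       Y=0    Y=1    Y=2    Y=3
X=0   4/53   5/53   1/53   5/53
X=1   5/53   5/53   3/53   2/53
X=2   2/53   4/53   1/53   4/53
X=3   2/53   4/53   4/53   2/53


H(X|Y) = Σ_y p(y) H(X|Y=y)
  p(Y=0) = 13/53, H(X|Y=0) = 1.8843
  p(Y=1) = 18/53, H(X|Y=1) = 1.9911
  p(Y=2) = 9/53, H(X|Y=2) = 1.7527
  p(Y=3) = 13/53, H(X|Y=3) = 1.8843
H(X|Y) = 0.2453×1.8843 + 0.3396×1.9911 + 0.1698×1.7527 + 0.2453×1.8843 = 1.8982 bits


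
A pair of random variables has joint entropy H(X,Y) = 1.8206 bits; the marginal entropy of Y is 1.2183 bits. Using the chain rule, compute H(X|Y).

Chain rule: H(X,Y) = H(X|Y) + H(Y)
H(X|Y) = H(X,Y) - H(Y) = 1.8206 - 1.2183 = 0.6023 bits


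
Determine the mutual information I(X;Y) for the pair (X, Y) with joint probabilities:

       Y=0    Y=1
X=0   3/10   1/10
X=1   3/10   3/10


H(X) = 0.9710, H(Y) = 0.9710, H(X,Y) = 1.8955
I(X;Y) = H(X) + H(Y) - H(X,Y) = 0.0464 bits


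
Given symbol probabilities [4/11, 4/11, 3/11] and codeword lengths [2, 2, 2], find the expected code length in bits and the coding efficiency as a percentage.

Average length L = Σ p_i × l_i = 2.0000 bits
Entropy H = 1.5726 bits
Efficiency η = H/L × 100% = 78.63%


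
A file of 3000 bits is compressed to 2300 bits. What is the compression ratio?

Compression ratio = Original / Compressed
= 3000 / 2300 = 1.30:1


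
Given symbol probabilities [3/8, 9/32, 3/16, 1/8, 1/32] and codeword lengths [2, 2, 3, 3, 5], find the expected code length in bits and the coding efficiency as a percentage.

Average length L = Σ p_i × l_i = 2.4062 bits
Entropy H = 2.0294 bits
Efficiency η = H/L × 100% = 84.34%


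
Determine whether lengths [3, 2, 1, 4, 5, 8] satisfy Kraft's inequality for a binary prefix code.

Kraft inequality: Σ 2^(-l_i) ≤ 1 for prefix-free code
Calculating: 2^(-3) + 2^(-2) + 2^(-1) + 2^(-4) + 2^(-5) + 2^(-8)
= 0.125 + 0.25 + 0.5 + 0.0625 + 0.03125 + 0.00390625
= 0.9727
Since 0.9727 ≤ 1, prefix-free code exists


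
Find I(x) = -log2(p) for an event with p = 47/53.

Information content I(x) = -log₂(p(x))
I = -log₂(47/53) = -log₂(0.8868)
I = 0.1733 bits


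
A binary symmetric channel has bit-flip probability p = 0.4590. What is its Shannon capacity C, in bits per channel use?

For BSC with error probability p:
C = 1 - H(p) where H(p) is binary entropy
H(0.4590) = -0.4590 × log₂(0.4590) - 0.5410 × log₂(0.5410)
H(p) = 0.9951
C = 1 - 0.9951 = 0.0049 bits/use


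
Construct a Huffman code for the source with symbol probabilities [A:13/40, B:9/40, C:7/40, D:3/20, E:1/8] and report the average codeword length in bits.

Huffman tree construction:
Combine smallest probabilities repeatedly
Resulting codes:
  A: 11 (length 2)
  B: 01 (length 2)
  C: 00 (length 2)
  D: 101 (length 3)
  E: 100 (length 3)
Average length = Σ p(s) × length(s) = 2.2750 bits


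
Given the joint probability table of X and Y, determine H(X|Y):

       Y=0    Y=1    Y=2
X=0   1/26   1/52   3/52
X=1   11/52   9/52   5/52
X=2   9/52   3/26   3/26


H(X|Y) = Σ_y p(y) H(X|Y=y)
  p(Y=0) = 11/26, H(X|Y=0) = 1.3420
  p(Y=1) = 4/13, H(X|Y=1) = 1.2476
  p(Y=2) = 7/26, H(X|Y=2) = 1.5306
H(X|Y) = 0.4231×1.3420 + 0.3077×1.2476 + 0.2692×1.5306 = 1.3637 bits


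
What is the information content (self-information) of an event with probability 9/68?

Information content I(x) = -log₂(p(x))
I = -log₂(9/68) = -log₂(0.1324)
I = 2.9175 bits


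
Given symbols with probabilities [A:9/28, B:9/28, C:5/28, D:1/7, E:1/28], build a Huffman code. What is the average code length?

Huffman tree construction:
Combine smallest probabilities repeatedly
Resulting codes:
  A: 10 (length 2)
  B: 11 (length 2)
  C: 00 (length 2)
  D: 011 (length 3)
  E: 010 (length 3)
Average length = Σ p(s) × length(s) = 2.1786 bits


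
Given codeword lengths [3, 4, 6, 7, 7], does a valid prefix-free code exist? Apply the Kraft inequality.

Kraft inequality: Σ 2^(-l_i) ≤ 1 for prefix-free code
Calculating: 2^(-3) + 2^(-4) + 2^(-6) + 2^(-7) + 2^(-7)
= 0.125 + 0.0625 + 0.015625 + 0.0078125 + 0.0078125
= 0.2188
Since 0.2188 ≤ 1, prefix-free code exists


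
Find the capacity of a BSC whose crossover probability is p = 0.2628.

For BSC with error probability p:
C = 1 - H(p) where H(p) is binary entropy
H(0.2628) = -0.2628 × log₂(0.2628) - 0.7372 × log₂(0.7372)
H(p) = 0.8309
C = 1 - 0.8309 = 0.1691 bits/use


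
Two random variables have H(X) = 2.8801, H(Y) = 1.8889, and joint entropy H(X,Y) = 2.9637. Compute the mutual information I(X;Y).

I(X;Y) = H(X) + H(Y) - H(X,Y)
I(X;Y) = 2.8801 + 1.8889 - 2.9637 = 1.8053 bits


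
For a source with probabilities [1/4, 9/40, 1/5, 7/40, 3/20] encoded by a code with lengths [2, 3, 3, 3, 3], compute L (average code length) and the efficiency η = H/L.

Average length L = Σ p_i × l_i = 2.7500 bits
Entropy H = 2.2992 bits
Efficiency η = H/L × 100% = 83.61%


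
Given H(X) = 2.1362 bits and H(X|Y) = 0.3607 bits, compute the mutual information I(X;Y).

I(X;Y) = H(X) - H(X|Y)
I(X;Y) = 2.1362 - 0.3607 = 1.7755 bits


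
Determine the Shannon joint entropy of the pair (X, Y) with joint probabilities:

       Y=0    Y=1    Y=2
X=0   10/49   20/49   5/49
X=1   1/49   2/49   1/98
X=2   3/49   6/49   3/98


H(X,Y) = -Σ p(x,y) log₂ p(x,y)
  p(0,0)=10/49: -0.2041 × log₂(0.2041) = 0.4679
  p(0,1)=20/49: -0.4082 × log₂(0.4082) = 0.5277
  p(0,2)=5/49: -0.1020 × log₂(0.1020) = 0.3360
  p(1,0)=1/49: -0.0204 × log₂(0.0204) = 0.1146
  p(1,1)=2/49: -0.0408 × log₂(0.0408) = 0.1884
  p(1,2)=1/98: -0.0102 × log₂(0.0102) = 0.0675
  p(2,0)=3/49: -0.0612 × log₂(0.0612) = 0.2467
  p(2,1)=6/49: -0.1224 × log₂(0.1224) = 0.3710
  p(2,2)=3/98: -0.0306 × log₂(0.0306) = 0.1540
H(X,Y) = 2.4737 bits


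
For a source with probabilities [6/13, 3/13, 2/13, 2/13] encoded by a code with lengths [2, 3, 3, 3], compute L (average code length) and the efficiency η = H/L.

Average length L = Σ p_i × l_i = 2.5385 bits
Entropy H = 1.8339 bits
Efficiency η = H/L × 100% = 72.25%


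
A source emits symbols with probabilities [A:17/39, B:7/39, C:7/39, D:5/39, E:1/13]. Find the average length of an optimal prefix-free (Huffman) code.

Huffman tree construction:
Combine smallest probabilities repeatedly
Resulting codes:
  A: 0 (length 1)
  B: 110 (length 3)
  C: 111 (length 3)
  D: 101 (length 3)
  E: 100 (length 3)
Average length = Σ p(s) × length(s) = 2.1282 bits


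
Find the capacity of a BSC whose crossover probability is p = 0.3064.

For BSC with error probability p:
C = 1 - H(p) where H(p) is binary entropy
H(0.3064) = -0.3064 × log₂(0.3064) - 0.6936 × log₂(0.6936)
H(p) = 0.8890
C = 1 - 0.8890 = 0.1110 bits/use


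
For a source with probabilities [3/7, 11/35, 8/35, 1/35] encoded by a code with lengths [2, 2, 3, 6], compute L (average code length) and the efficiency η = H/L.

Average length L = Σ p_i × l_i = 2.3429 bits
Entropy H = 1.6819 bits
Efficiency η = H/L × 100% = 71.79%


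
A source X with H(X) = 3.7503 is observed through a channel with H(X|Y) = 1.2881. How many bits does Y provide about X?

I(X;Y) = H(X) - H(X|Y)
I(X;Y) = 3.7503 - 1.2881 = 2.4622 bits


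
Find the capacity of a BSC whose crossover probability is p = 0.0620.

For BSC with error probability p:
C = 1 - H(p) where H(p) is binary entropy
H(0.0620) = -0.0620 × log₂(0.0620) - 0.9380 × log₂(0.9380)
H(p) = 0.3353
C = 1 - 0.3353 = 0.6647 bits/use


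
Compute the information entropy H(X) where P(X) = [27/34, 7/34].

H(X) = -Σ p(x) log₂ p(x)
  -27/34 × log₂(27/34) = 0.2641
  -7/34 × log₂(7/34) = 0.4694
H(X) = 0.7335 bits


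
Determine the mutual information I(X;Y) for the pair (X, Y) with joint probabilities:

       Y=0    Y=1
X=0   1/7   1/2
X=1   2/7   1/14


H(X) = 0.9403, H(Y) = 0.9852, H(X,Y) = 1.6894
I(X;Y) = H(X) + H(Y) - H(X,Y) = 0.2361 bits


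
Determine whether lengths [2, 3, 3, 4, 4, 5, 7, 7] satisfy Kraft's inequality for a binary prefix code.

Kraft inequality: Σ 2^(-l_i) ≤ 1 for prefix-free code
Calculating: 2^(-2) + 2^(-3) + 2^(-3) + 2^(-4) + 2^(-4) + 2^(-5) + 2^(-7) + 2^(-7)
= 0.25 + 0.125 + 0.125 + 0.0625 + 0.0625 + 0.03125 + 0.0078125 + 0.0078125
= 0.6719
Since 0.6719 ≤ 1, prefix-free code exists


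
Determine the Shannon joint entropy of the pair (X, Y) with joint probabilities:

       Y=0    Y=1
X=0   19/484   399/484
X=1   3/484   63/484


H(X,Y) = -Σ p(x,y) log₂ p(x,y)
  p(0,0)=19/484: -0.0393 × log₂(0.0393) = 0.1834
  p(0,1)=399/484: -0.8244 × log₂(0.8244) = 0.2297
  p(1,0)=3/484: -0.0062 × log₂(0.0062) = 0.0455
  p(1,1)=63/484: -0.1302 × log₂(0.1302) = 0.3829
H(X,Y) = 0.8414 bits


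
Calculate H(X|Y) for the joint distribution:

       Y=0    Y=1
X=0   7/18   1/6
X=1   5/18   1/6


H(X|Y) = Σ_y p(y) H(X|Y=y)
  p(Y=0) = 2/3, H(X|Y=0) = 0.9799
  p(Y=1) = 1/3, H(X|Y=1) = 1.0000
H(X|Y) = 0.6667×0.9799 + 0.3333×1.0000 = 0.9866 bits


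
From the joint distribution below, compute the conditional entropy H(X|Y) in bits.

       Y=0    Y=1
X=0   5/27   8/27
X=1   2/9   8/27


H(X|Y) = Σ_y p(y) H(X|Y=y)
  p(Y=0) = 11/27, H(X|Y=0) = 0.9940
  p(Y=1) = 16/27, H(X|Y=1) = 1.0000
H(X|Y) = 0.4074×0.9940 + 0.5926×1.0000 = 0.9976 bits


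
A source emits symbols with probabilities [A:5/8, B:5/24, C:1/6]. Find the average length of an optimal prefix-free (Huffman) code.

Huffman tree construction:
Combine smallest probabilities repeatedly
Resulting codes:
  A: 1 (length 1)
  B: 01 (length 2)
  C: 00 (length 2)
Average length = Σ p(s) × length(s) = 1.3750 bits


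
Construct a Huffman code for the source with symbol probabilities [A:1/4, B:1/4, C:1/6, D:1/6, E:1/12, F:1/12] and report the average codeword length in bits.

Huffman tree construction:
Combine smallest probabilities repeatedly
Resulting codes:
  A: 01 (length 2)
  B: 10 (length 2)
  C: 110 (length 3)
  D: 111 (length 3)
  E: 000 (length 3)
  F: 001 (length 3)
Average length = Σ p(s) × length(s) = 2.5000 bits


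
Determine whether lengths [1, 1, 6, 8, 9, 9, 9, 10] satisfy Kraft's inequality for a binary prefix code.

Kraft inequality: Σ 2^(-l_i) ≤ 1 for prefix-free code
Calculating: 2^(-1) + 2^(-1) + 2^(-6) + 2^(-8) + 2^(-9) + 2^(-9) + 2^(-9) + 2^(-10)
= 0.5 + 0.5 + 0.015625 + 0.00390625 + 0.001953125 + 0.001953125 + 0.001953125 + 0.0009765625
= 1.0264
Since 1.0264 > 1, prefix-free code does not exist


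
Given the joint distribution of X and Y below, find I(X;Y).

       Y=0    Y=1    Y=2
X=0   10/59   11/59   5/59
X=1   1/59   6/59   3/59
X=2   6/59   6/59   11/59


H(X) = 1.4848, H(Y) = 1.5735, H(X,Y) = 2.9636
I(X;Y) = H(X) + H(Y) - H(X,Y) = 0.0947 bits


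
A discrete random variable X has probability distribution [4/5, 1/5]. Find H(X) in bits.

H(X) = -Σ p(x) log₂ p(x)
  -4/5 × log₂(4/5) = 0.2575
  -1/5 × log₂(1/5) = 0.4644
H(X) = 0.7219 bits


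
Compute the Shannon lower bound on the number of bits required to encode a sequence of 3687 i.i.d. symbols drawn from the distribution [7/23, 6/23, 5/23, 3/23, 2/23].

Entropy H = 2.1964 bits/symbol
Minimum bits = H × n = 2.1964 × 3687
= 8097.96 bits


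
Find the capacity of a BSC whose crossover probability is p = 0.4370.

For BSC with error probability p:
C = 1 - H(p) where H(p) is binary entropy
H(0.4370) = -0.4370 × log₂(0.4370) - 0.5630 × log₂(0.5630)
H(p) = 0.9885
C = 1 - 0.9885 = 0.0115 bits/use


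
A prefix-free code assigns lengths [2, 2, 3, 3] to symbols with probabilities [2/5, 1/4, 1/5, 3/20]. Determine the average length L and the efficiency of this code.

Average length L = Σ p_i × l_i = 2.3500 bits
Entropy H = 1.9037 bits
Efficiency η = H/L × 100% = 81.01%


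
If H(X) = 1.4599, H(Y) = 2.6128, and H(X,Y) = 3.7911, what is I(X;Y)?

I(X;Y) = H(X) + H(Y) - H(X,Y)
I(X;Y) = 1.4599 + 2.6128 - 3.7911 = 0.2816 bits


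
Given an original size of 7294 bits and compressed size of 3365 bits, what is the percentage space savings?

Space savings = (1 - Compressed/Original) × 100%
= (1 - 3365/7294) × 100%
= 53.87%


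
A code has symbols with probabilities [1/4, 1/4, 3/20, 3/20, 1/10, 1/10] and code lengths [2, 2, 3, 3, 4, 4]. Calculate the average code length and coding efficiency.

Average length L = Σ p_i × l_i = 2.7000 bits
Entropy H = 2.4855 bits
Efficiency η = H/L × 100% = 92.05%


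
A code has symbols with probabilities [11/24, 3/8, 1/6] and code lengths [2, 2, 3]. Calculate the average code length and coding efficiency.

Average length L = Σ p_i × l_i = 2.1667 bits
Entropy H = 1.4773 bits
Efficiency η = H/L × 100% = 68.18%


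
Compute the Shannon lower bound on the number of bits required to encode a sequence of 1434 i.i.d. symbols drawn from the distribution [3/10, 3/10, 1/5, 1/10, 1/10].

Entropy H = 2.1710 bits/symbol
Minimum bits = H × n = 2.1710 × 1434
= 3113.14 bits


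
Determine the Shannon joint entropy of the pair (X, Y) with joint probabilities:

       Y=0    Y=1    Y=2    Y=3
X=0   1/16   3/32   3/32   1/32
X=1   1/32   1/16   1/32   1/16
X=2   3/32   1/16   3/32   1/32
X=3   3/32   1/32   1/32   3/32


H(X,Y) = -Σ p(x,y) log₂ p(x,y)
  p(0,0)=1/16: -0.0625 × log₂(0.0625) = 0.2500
  p(0,1)=3/32: -0.0938 × log₂(0.0938) = 0.3202
  p(0,2)=3/32: -0.0938 × log₂(0.0938) = 0.3202
  p(0,3)=1/32: -0.0312 × log₂(0.0312) = 0.1562
  p(1,0)=1/32: -0.0312 × log₂(0.0312) = 0.1562
  p(1,1)=1/16: -0.0625 × log₂(0.0625) = 0.2500
  p(1,2)=1/32: -0.0312 × log₂(0.0312) = 0.1562
  p(1,3)=1/16: -0.0625 × log₂(0.0625) = 0.2500
  p(2,0)=3/32: -0.0938 × log₂(0.0938) = 0.3202
  p(2,1)=1/16: -0.0625 × log₂(0.0625) = 0.2500
  p(2,2)=3/32: -0.0938 × log₂(0.0938) = 0.3202
  p(2,3)=1/32: -0.0312 × log₂(0.0312) = 0.1562
  p(3,0)=3/32: -0.0938 × log₂(0.0938) = 0.3202
  p(3,1)=1/32: -0.0312 × log₂(0.0312) = 0.1562
  p(3,2)=1/32: -0.0312 × log₂(0.0312) = 0.1562
  p(3,3)=3/32: -0.0938 × log₂(0.0938) = 0.3202
H(X,Y) = 3.8585 bits
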